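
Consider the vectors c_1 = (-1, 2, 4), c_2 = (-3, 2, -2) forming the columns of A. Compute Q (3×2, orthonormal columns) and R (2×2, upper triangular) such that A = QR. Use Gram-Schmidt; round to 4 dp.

e_1 = c_1/‖c_1‖ = (-1, 2, 4)/4.5826 = (-0.2182, 0.4364, 0.8729).
r_{12} = e_1·c_2 = -0.2182.
u_2 = c_2 + 0.2182·e_1 = (-3.0476, 2.0952, -1.8095).
‖u_2‖ = 4.1173, so e_2 = (-0.7402, 0.5089, -0.4395).

Q = [[-0.2182, -0.7402], [0.4364, 0.5089], [0.8729, -0.4395]], R = [[4.5826, -0.2182], [0.0000, 4.1173]]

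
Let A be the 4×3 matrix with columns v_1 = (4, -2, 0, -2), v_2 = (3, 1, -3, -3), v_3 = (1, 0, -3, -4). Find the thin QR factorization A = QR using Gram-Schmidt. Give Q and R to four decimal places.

v_1 = (4, -2, 0, -2); ‖v_1‖ = 4.8990, so q_1 = (0.8165, -0.4082, 0.0000, -0.4082).
q_1·v_2 = 0.8165·3 + (-0.4082)·1 + 0.0000·(-3) + (-0.4082)·(-3) = 3.2660.
u_2 = v_2 − 3.2660·q_1 = (0.3333, 2.3333, -3.0000, -1.6667).
‖u_2‖ = 4.1633, so q_2 = (0.0801, 0.5604, -0.7206, -0.4003).
q_1·v_3 = 0.8165·1 + (-0.4082)·0 + 0.0000·(-3) + (-0.4082)·(-4) = 2.4495; q_2·v_3 = 0.0801·1 + 0.5604·0 + (-0.7206)·(-3) + (-0.4003)·(-4) = 3.8431.
u_3 = v_3 − 2.4495·q_1 − 3.8431·q_2 = (-1.3077, -1.1538, -0.2308, -1.4615).
‖u_3‖ = 2.2871, so q_3 = (-0.5718, -0.5045, -0.1009, -0.6390).

Q = [[0.8165, 0.0801, -0.5718], [-0.4082, 0.5604, -0.5045], [0.0000, -0.7206, -0.1009], [-0.4082, -0.4003, -0.6390]], R = [[4.8990, 3.2660, 2.4495], [0.0000, 4.1633, 3.8431], [0.0000, 0.0000, 2.2871]]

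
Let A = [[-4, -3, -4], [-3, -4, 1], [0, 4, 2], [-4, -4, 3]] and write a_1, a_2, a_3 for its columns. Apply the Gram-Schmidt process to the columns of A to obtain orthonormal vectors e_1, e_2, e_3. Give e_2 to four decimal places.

a_1 = (-4, -3, 0, -4); ‖a_1‖ = 6.4031, so e_1 = (-0.6247, -0.4685, 0.0000, -0.6247).
e_1·a_2 = (-0.6247)·(-3) + (-0.4685)·(-4) + 0.0000·4 + (-0.6247)·(-4) = 6.2470.
u_2 = a_2 − 6.2470·e_1 = (0.9024, -1.0732, 4.0000, -0.0976).
‖u_2‖ = 4.2398, so e_2 = (0.2129, -0.2531, 0.9434, -0.0230).

e_2 = (0.2129, -0.2531, 0.9434, -0.0230)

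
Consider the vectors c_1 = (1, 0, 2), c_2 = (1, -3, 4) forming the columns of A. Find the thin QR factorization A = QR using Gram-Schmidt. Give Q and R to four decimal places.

Q = [[0.4472, -0.2556], [0.0000, -0.9583], [0.8944, 0.1278]], R = [[2.2361, 4.0249], [0.0000, 3.1305]]

c_1 = (1, 0, 2); ‖c_1‖ = 2.2361, so q_1 = (0.4472, 0.0000, 0.8944).
q_1·c_2 = 0.4472·1 + 0.0000·(-3) + 0.8944·4 = 4.0249.
u_2 = c_2 − 4.0249·q_1 = (-0.8000, -3.0000, 0.4000).
‖u_2‖ = 3.1305, so q_2 = (-0.2556, -0.9583, 0.1278).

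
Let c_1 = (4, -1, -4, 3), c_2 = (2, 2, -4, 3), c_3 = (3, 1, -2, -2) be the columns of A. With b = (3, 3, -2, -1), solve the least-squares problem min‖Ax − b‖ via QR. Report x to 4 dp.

x = (-0.4217, 0.6204, 0.9599)

q_1 = c_1/‖c_1‖ = (4, -1, -4, 3)/6.4807 = (0.6172, -0.1543, -0.6172, 0.4629).
r_{12} = q_1·c_2 = 4.7834.
u_2 = c_2 − 4.7834·q_1 = (-0.9524, 2.7381, -1.0476, 0.7857).
‖u_2‖ = 3.1810, so q_2 = (-0.2994, 0.8608, -0.3293, 0.2470).
r_{13} = q_1·c_3 = 2.0059; r_{23} = q_2·c_3 = 0.1272.
u_3 = c_3 − 2.0059·q_1 − 0.1272·q_2 = (1.8000, 1.2000, -0.7200, -2.9600).
‖u_3‖ = 3.7363, so q_3 = (0.4818, 0.3212, -0.1927, -0.7922).
Qᵀb = (2.1602, 2.0957, 3.5864).
Back-substitute: x_3 = 3.5864/3.7363 = 0.9599.
x_2 = (2.0957 − 0.1272·0.9599)/3.1810 = 0.6204.
x_1 = (2.1602 − 4.7834·0.6204 − 2.0059·0.9599)/6.4807 = -0.4217.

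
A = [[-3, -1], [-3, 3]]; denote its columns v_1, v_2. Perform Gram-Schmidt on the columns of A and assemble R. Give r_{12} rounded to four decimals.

q_1 = v_1/‖v_1‖ = (-3, -3)/4.2426 = (-0.7071, -0.7071).
r_{12} = q_1·v_2 = -1.4142.

r_{12} = -1.4142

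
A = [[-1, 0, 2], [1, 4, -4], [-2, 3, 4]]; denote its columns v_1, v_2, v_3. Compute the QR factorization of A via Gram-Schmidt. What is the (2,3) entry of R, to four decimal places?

e_1 = v_1/‖v_1‖ = (-1, 1, -2)/2.4495 = (-0.4082, 0.4082, -0.8165).
r_{12} = e_1·v_2 = -0.8165.
u_2 = v_2 + 0.8165·e_1 = (-0.3333, 4.3333, 2.3333).
‖u_2‖ = 4.9329, so e_2 = (-0.0676, 0.8785, 0.4730).
r_{23} = e_2·v_3 = -1.7569.

r_{23} = -1.7569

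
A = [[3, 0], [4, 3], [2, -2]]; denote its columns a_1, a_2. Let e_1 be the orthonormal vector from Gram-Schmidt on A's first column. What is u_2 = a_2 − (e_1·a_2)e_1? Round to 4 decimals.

a_1 = (3, 4, 2); ‖a_1‖ = 5.3852, so e_1 = (0.5571, 0.7428, 0.3714).
e_1·a_2 = 0.5571·0 + 0.7428·3 + 0.3714·(-2) = 1.4856.
u_2 = a_2 − 1.4856·e_1 = (-0.8276, 1.8966, -2.5517).

u_2 = (-0.8276, 1.8966, -2.5517)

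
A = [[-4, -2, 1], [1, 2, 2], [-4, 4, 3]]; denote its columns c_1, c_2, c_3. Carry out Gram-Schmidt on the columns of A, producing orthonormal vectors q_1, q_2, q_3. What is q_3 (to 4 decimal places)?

c_1 = (-4, 1, -4); ‖c_1‖ = 5.7446, so q_1 = (-0.6963, 0.1741, -0.6963).
q_1·c_2 = (-0.6963)·(-2) + 0.1741·2 + (-0.6963)·4 = -1.0445.
u_2 = c_2 + 1.0445·q_1 = (-2.7273, 2.1818, 3.2727).
‖u_2‖ = 4.7863, so q_2 = (-0.5698, 0.4558, 0.6838).
q_1·c_3 = (-0.6963)·1 + 0.1741·2 + (-0.6963)·3 = -2.4371; q_2·c_3 = (-0.5698)·1 + 0.4558·2 + 0.6838·3 = 2.3932.
u_3 = c_3 + 2.4371·q_1 − 2.3932·q_2 = (0.6667, 1.3333, -0.3333).
‖u_3‖ = 1.5275, so q_3 = (0.4364, 0.8729, -0.2182).

q_3 = (0.4364, 0.8729, -0.2182)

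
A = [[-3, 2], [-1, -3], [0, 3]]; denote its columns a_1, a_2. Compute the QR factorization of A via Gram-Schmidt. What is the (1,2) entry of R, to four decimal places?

r_{12} = -0.9487

a_1 = (-3, -1, 0); ‖a_1‖ = 3.1623, so e_1 = (-0.9487, -0.3162, 0.0000).
r_{12} = e_1·a_2 = -0.9487.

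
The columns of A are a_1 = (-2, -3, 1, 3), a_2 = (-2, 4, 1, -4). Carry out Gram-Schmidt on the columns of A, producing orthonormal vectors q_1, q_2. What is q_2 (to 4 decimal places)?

q_2 = (-0.7913, 0.3297, 0.3956, -0.3297)

a_1 = (-2, -3, 1, 3); ‖a_1‖ = 4.7958, so q_1 = (-0.4170, -0.6255, 0.2085, 0.6255).
q_1·a_2 = (-0.4170)·(-2) + (-0.6255)·4 + 0.2085·1 + 0.6255·(-4) = -3.9618.
u_2 = a_2 + 3.9618·q_1 = (-3.6522, 1.5217, 1.8261, -1.5217).
‖u_2‖ = 4.6157, so q_2 = (-0.7913, 0.3297, 0.3956, -0.3297).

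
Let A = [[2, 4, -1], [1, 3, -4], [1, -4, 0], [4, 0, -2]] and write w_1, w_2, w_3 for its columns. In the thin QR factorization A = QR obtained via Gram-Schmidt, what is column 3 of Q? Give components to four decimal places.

q_1 = w_1/‖w_1‖ = (2, 1, 1, 4)/4.6904 = (0.4264, 0.2132, 0.2132, 0.8528).
r_{12} = q_1·w_2 = 1.4924.
u_2 = w_2 − 1.4924·q_1 = (3.3636, 2.6818, -4.3182, -1.2727).
‖u_2‖ = 6.2268, so q_2 = (0.5402, 0.4307, -0.6935, -0.2044).
r_{13} = q_1·w_3 = -2.9848; r_{23} = q_2·w_3 = -1.8542.
u_3 = w_3 + 2.9848·q_1 + 1.8542·q_2 = (1.2743, -2.5651, -0.6495, 0.1665).
‖u_3‖ = 2.9416, so q_3 = (0.4332, -0.8720, -0.2208, 0.0566).

q_3 = (0.4332, -0.8720, -0.2208, 0.0566)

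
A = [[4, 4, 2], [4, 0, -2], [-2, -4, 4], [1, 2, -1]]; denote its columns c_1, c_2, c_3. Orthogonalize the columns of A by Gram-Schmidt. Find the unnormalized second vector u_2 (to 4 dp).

u_2 = (1.1892, -2.8108, -2.5946, 1.2973)

c_1 = (4, 4, -2, 1); ‖c_1‖ = 6.0828, so e_1 = (0.6576, 0.6576, -0.3288, 0.1644).
e_1·c_2 = 0.6576·4 + 0.6576·0 + (-0.3288)·(-4) + 0.1644·2 = 4.2744.
u_2 = c_2 − 4.2744·e_1 = (1.1892, -2.8108, -2.5946, 1.2973).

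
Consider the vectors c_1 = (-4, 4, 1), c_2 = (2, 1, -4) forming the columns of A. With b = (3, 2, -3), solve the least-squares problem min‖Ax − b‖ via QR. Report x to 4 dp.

x = (0.0207, 0.9603)

c_1 = (-4, 4, 1); ‖c_1‖ = 5.7446, so e_1 = (-0.6963, 0.6963, 0.1741).
e_1·c_2 = (-0.6963)·2 + 0.6963·1 + 0.1741·(-4) = -1.3926.
u_2 = c_2 + 1.3926·e_1 = (1.0303, 1.9697, -3.7576).
‖u_2‖ = 4.3658, so e_2 = (0.2360, 0.4512, -0.8607).
Qᵀb = (-1.2185, 4.1923).
Back-substitute: x_2 = 4.1923/4.3658 = 0.9603.
x_1 = (-1.2185 + 1.3926·0.9603)/5.7446 = 0.0207.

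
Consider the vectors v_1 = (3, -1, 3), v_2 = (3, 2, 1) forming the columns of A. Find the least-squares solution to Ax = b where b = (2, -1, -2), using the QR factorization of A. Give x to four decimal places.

x = (-0.0361, 0.1687)

e_1 = v_1/‖v_1‖ = (3, -1, 3)/4.3589 = (0.6882, -0.2294, 0.6882).
r_{12} = e_1·v_2 = 2.2942.
u_2 = v_2 − 2.2942·e_1 = (1.4211, 2.5263, -0.5789).
‖u_2‖ = 2.9558, so e_2 = (0.4808, 0.8547, -0.1959).
Qᵀb = (0.2294, 0.4986).
Back-substitute: x_2 = 0.4986/2.9558 = 0.1687.
x_1 = (0.2294 − 2.2942·0.1687)/4.3589 = -0.0361.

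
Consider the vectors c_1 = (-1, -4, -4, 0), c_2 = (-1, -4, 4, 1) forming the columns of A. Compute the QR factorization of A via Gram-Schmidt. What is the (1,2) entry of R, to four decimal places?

q_1 = c_1/‖c_1‖ = (-1, -4, -4, 0)/5.7446 = (-0.1741, -0.6963, -0.6963, 0.0000).
r_{12} = q_1·c_2 = 0.1741.

r_{12} = 0.1741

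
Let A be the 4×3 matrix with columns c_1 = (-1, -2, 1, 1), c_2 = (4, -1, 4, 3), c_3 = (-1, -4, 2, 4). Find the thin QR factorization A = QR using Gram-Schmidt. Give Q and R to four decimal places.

Q = [[-0.3780, 0.7605, 0.0023], [-0.7559, 0.0691, 0.1127], [0.3780, 0.5300, -0.5795], [0.3780, 0.3687, 0.8071]], R = [[2.6458, 1.8898, 5.6695], [0.0000, 6.1991, 1.4979], [0.0000, 0.0000, 1.6166]]

c_1 = (-1, -2, 1, 1); ‖c_1‖ = 2.6458, so e_1 = (-0.3780, -0.7559, 0.3780, 0.3780).
e_1·c_2 = (-0.3780)·4 + (-0.7559)·(-1) + 0.3780·4 + 0.3780·3 = 1.8898.
u_2 = c_2 − 1.8898·e_1 = (4.7143, 0.4286, 3.2857, 2.2857).
‖u_2‖ = 6.1991, so e_2 = (0.7605, 0.0691, 0.5300, 0.3687).
e_1·c_3 = (-0.3780)·(-1) + (-0.7559)·(-4) + 0.3780·2 + 0.3780·4 = 5.6695; e_2·c_3 = 0.7605·(-1) + 0.0691·(-4) + 0.5300·2 + 0.3687·4 = 1.4979.
u_3 = c_3 − 5.6695·e_1 − 1.4979·e_2 = (0.0037, 0.1822, -0.9368, 1.3048).
‖u_3‖ = 1.6166, so e_3 = (0.0023, 0.1127, -0.5795, 0.8071).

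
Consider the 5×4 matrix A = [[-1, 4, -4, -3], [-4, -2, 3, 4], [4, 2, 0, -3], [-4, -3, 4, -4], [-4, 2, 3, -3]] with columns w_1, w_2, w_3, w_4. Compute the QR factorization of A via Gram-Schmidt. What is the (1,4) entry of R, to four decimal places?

q_1 = w_1/‖w_1‖ = (-1, -4, 4, -4, -4)/8.0623 = (-0.1240, -0.4961, 0.4961, -0.4961, -0.4961).
r_{14} = q_1·w_4 = 0.3721.

r_{14} = 0.3721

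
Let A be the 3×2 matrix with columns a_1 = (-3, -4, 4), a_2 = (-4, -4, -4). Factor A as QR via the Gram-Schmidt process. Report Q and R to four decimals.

a_1 = (-3, -4, 4); ‖a_1‖ = 6.4031, so e_1 = (-0.4685, -0.6247, 0.6247).
e_1·a_2 = (-0.4685)·(-4) + (-0.6247)·(-4) + 0.6247·(-4) = 1.8741.
u_2 = a_2 − 1.8741·e_1 = (-3.1220, -2.8293, -5.1707).
‖u_2‖ = 6.6699, so e_2 = (-0.4681, -0.4242, -0.7752).

Q = [[-0.4685, -0.4681], [-0.6247, -0.4242], [0.6247, -0.7752]], R = [[6.4031, 1.8741], [0.0000, 6.6699]]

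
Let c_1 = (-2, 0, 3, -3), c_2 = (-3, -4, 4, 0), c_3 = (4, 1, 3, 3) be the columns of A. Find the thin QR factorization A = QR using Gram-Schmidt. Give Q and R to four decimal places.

Q = [[-0.4264, -0.2660, 0.6034], [0.0000, -0.7804, 0.2459], [0.6396, 0.3015, 0.6984], [-0.6396, 0.4789, 0.2962]], R = [[4.6904, 3.8376, -1.7056], [0.0000, 5.1257, 0.4966], [0.0000, 0.0000, 5.6431]]

q_1 = c_1/‖c_1‖ = (-2, 0, 3, -3)/4.6904 = (-0.4264, 0.0000, 0.6396, -0.6396).
r_{12} = q_1·c_2 = 3.8376.
u_2 = c_2 − 3.8376·q_1 = (-1.3636, -4.0000, 1.5455, 2.4545).
‖u_2‖ = 5.1257, so q_2 = (-0.2660, -0.7804, 0.3015, 0.4789).
r_{13} = q_1·c_3 = -1.7056; r_{23} = q_2·c_3 = 0.4966.
u_3 = c_3 + 1.7056·q_1 − 0.4966·q_2 = (3.4048, 1.3875, 3.9412, 1.6713).
‖u_3‖ = 5.6431, so q_3 = (0.6034, 0.2459, 0.6984, 0.2962).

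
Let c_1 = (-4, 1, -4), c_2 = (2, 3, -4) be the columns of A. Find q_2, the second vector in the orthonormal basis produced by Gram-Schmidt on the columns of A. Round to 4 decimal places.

q_1 = c_1/‖c_1‖ = (-4, 1, -4)/5.7446 = (-0.6963, 0.1741, -0.6963).
r_{12} = q_1·c_2 = 1.9149.
u_2 = c_2 − 1.9149·q_1 = (3.3333, 2.6667, -2.6667).
‖u_2‖ = 5.0332, so q_2 = (0.6623, 0.5298, -0.5298).

q_2 = (0.6623, 0.5298, -0.5298)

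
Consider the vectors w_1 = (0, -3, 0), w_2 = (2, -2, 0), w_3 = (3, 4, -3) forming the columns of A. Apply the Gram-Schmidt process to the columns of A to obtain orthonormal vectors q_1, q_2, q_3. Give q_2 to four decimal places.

q_2 = (1.0000, 0.0000, 0.0000)

w_1 = (0, -3, 0); ‖w_1‖ = 3.0000, so q_1 = (0.0000, -1.0000, 0.0000).
q_1·w_2 = 0.0000·2 + (-1.0000)·(-2) + 0.0000·0 = 2.0000.
u_2 = w_2 − 2.0000·q_1 = (2.0000, 0.0000, 0.0000).
‖u_2‖ = 2.0000, so q_2 = (1.0000, 0.0000, 0.0000).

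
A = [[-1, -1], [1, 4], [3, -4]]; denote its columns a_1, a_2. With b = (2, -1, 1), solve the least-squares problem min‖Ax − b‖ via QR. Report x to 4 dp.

x = (-0.2229, -0.3503)

a_1 = (-1, 1, 3); ‖a_1‖ = 3.3166, so q_1 = (-0.3015, 0.3015, 0.9045).
q_1·a_2 = (-0.3015)·(-1) + 0.3015·4 + 0.9045·(-4) = -2.1106.
u_2 = a_2 + 2.1106·q_1 = (-1.6364, 4.6364, -2.0909).
‖u_2‖ = 5.3428, so q_2 = (-0.3063, 0.8678, -0.3914).
Qᵀb = (0.0000, -1.8717).
Back-substitute: x_2 = -1.8717/5.3428 = -0.3503.
x_1 = (0.0000 + 2.1106·(-0.3503))/3.3166 = -0.2229.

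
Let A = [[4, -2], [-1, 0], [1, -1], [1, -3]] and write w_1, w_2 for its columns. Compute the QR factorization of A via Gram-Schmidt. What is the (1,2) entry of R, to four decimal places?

w_1 = (4, -1, 1, 1); ‖w_1‖ = 4.3589, so e_1 = (0.9177, -0.2294, 0.2294, 0.2294).
r_{12} = e_1·w_2 = -2.7530.

r_{12} = -2.7530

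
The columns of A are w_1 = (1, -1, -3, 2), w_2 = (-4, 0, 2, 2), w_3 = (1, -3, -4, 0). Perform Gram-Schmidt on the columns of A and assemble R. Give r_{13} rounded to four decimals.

r_{13} = 4.1312

w_1 = (1, -1, -3, 2); ‖w_1‖ = 3.8730, so q_1 = (0.2582, -0.2582, -0.7746, 0.5164).
r_{13} = q_1·w_3 = 4.1312.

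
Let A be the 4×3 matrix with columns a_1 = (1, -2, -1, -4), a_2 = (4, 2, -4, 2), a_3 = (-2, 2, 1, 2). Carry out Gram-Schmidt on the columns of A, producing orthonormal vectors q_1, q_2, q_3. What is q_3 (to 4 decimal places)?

q_3 = (-0.4728, 0.7201, -0.3128, -0.4001)

a_1 = (1, -2, -1, -4); ‖a_1‖ = 4.6904, so q_1 = (0.2132, -0.4264, -0.2132, -0.8528).
q_1·a_2 = 0.2132·4 + (-0.4264)·2 + (-0.2132)·(-4) + (-0.8528)·2 = -0.8528.
u_2 = a_2 + 0.8528·q_1 = (4.1818, 1.6364, -4.1818, 1.2727).
‖u_2‖ = 6.2668, so q_2 = (0.6673, 0.2611, -0.6673, 0.2031).
q_1·a_3 = 0.2132·(-2) + (-0.4264)·2 + (-0.2132)·1 + (-0.8528)·2 = -3.1980; q_2·a_3 = 0.6673·(-2) + 0.2611·2 + (-0.6673)·1 + 0.2031·2 = -1.0735.
u_3 = a_3 + 3.1980·q_1 + 1.0735·q_2 = (-0.6019, 0.9167, -0.3981, -0.5093).
‖u_3‖ = 1.2729, so q_3 = (-0.4728, 0.7201, -0.3128, -0.4001).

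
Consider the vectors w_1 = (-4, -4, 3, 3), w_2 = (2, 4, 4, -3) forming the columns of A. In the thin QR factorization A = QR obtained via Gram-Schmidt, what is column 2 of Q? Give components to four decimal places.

w_1 = (-4, -4, 3, 3); ‖w_1‖ = 7.0711, so e_1 = (-0.5657, -0.5657, 0.4243, 0.4243).
e_1·w_2 = (-0.5657)·2 + (-0.5657)·4 + 0.4243·4 + 0.4243·(-3) = -2.9698.
u_2 = w_2 + 2.9698·e_1 = (0.3200, 2.3200, 5.2600, -1.7400).
‖u_2‖ = 6.0150, so e_2 = (0.0532, 0.3857, 0.8745, -0.2893).

e_2 = (0.0532, 0.3857, 0.8745, -0.2893)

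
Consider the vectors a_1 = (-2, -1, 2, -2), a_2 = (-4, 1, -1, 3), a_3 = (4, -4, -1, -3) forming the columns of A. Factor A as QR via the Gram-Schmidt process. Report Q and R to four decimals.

a_1 = (-2, -1, 2, -2); ‖a_1‖ = 3.6056, so e_1 = (-0.5547, -0.2774, 0.5547, -0.5547).
e_1·a_2 = (-0.5547)·(-4) + (-0.2774)·1 + 0.5547·(-1) + (-0.5547)·3 = -0.2774.
u_2 = a_2 + 0.2774·e_1 = (-4.1538, 0.9231, -0.8462, 2.8462).
‖u_2‖ = 5.1887, so e_2 = (-0.8005, 0.1779, -0.1631, 0.5485).
e_1·a_3 = (-0.5547)·4 + (-0.2774)·(-4) + 0.5547·(-1) + (-0.5547)·(-3) = 0.0000; e_2·a_3 = (-0.8005)·4 + 0.1779·(-4) + (-0.1631)·(-1) + 0.5485·(-3) = -5.3963.
u_3 = a_3 + 0.0000·e_1 + 5.3963·e_2 = (-0.3200, -3.0400, -1.8800, -0.0400).
‖u_3‖ = 3.5889, so e_3 = (-0.0892, -0.8471, -0.5238, -0.0111).

Q = [[-0.5547, -0.8005, -0.0892], [-0.2774, 0.1779, -0.8471], [0.5547, -0.1631, -0.5238], [-0.5547, 0.5485, -0.0111]], R = [[3.6056, -0.2774, 0.0000], [0.0000, 5.1887, -5.3963], [0.0000, 0.0000, 3.5889]]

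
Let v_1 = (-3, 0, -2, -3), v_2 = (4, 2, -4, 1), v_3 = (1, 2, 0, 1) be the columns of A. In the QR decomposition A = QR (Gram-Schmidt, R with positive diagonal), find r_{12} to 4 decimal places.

v_1 = (-3, 0, -2, -3); ‖v_1‖ = 4.6904, so q_1 = (-0.6396, 0.0000, -0.4264, -0.6396).
r_{12} = q_1·v_2 = -1.4924.

r_{12} = -1.4924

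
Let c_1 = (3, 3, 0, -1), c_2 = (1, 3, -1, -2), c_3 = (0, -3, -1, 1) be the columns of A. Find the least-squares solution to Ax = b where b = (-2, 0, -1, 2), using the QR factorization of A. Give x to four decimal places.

x = (-0.5805, 0.0976, -0.1662)

c_1 = (3, 3, 0, -1); ‖c_1‖ = 4.3589, so q_1 = (0.6882, 0.6882, 0.0000, -0.2294).
q_1·c_2 = 0.6882·1 + 0.6882·3 + 0.0000·(-1) + (-0.2294)·(-2) = 3.2118.
u_2 = c_2 − 3.2118·q_1 = (-1.2105, 0.7895, -1.0000, -1.2632).
‖u_2‖ = 2.1643, so q_2 = (-0.5593, 0.3648, -0.4620, -0.5836).
q_1·c_3 = 0.6882·0 + 0.6882·(-3) + 0.0000·(-1) + (-0.2294)·1 = -2.2942; q_2·c_3 = (-0.5593)·0 + 0.3648·(-3) + (-0.4620)·(-1) + (-0.5836)·1 = -1.2159.
u_3 = c_3 + 2.2942·q_1 + 1.2159·q_2 = (0.8989, -0.9775, -1.5618, -0.2360).
‖u_3‖ = 2.0636, so q_3 = (0.4356, -0.4737, -0.7568, -0.1143).
Qᵀb = (-1.8353, 0.4134, -0.3430).
Back-substitute: x_3 = -0.3430/2.0636 = -0.1662.
x_2 = (0.4134 + 1.2159·(-0.1662))/2.1643 = 0.0976.
x_1 = (-1.8353 − 3.2118·0.0976 + 2.2942·(-0.1662))/4.3589 = -0.5805.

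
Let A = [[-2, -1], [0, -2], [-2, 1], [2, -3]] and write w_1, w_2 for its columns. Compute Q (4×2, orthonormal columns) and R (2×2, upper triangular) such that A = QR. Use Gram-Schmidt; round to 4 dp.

Q = [[-0.5774, -0.5774], [0.0000, -0.5774], [-0.5774, 0.0000], [0.5774, -0.5774]], R = [[3.4641, -1.7321], [0.0000, 3.4641]]

e_1 = w_1/‖w_1‖ = (-2, 0, -2, 2)/3.4641 = (-0.5774, 0.0000, -0.5774, 0.5774).
r_{12} = e_1·w_2 = -1.7321.
u_2 = w_2 + 1.7321·e_1 = (-2.0000, -2.0000, 0.0000, -2.0000).
‖u_2‖ = 3.4641, so e_2 = (-0.5774, -0.5774, 0.0000, -0.5774).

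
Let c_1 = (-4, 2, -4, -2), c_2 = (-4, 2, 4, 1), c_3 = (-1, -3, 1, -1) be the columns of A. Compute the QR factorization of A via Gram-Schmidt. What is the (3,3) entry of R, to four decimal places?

c_1 = (-4, 2, -4, -2); ‖c_1‖ = 6.3246, so e_1 = (-0.6325, 0.3162, -0.6325, -0.3162).
e_1·c_2 = (-0.6325)·(-4) + 0.3162·2 + (-0.6325)·4 + (-0.3162)·1 = 0.3162.
u_2 = c_2 − 0.3162·e_1 = (-3.8000, 1.9000, 4.2000, 1.1000).
‖u_2‖ = 6.0745, so e_2 = (-0.6256, 0.3128, 0.6914, 0.1811).
e_1·c_3 = (-0.6325)·(-1) + 0.3162·(-3) + (-0.6325)·1 + (-0.3162)·(-1) = -0.6325; e_2·c_3 = (-0.6256)·(-1) + 0.3128·(-3) + 0.6914·1 + 0.1811·(-1) = 0.1975.
u_3 = c_3 + 0.6325·e_1 − 0.1975·e_2 = (-1.2764, -2.8618, 0.4634, -1.2358).
r_{33} = ‖u_3‖ = 3.4001.

r_{33} = 3.4001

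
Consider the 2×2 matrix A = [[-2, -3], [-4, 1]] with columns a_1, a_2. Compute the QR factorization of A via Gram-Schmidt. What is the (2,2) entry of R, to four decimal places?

q_1 = a_1/‖a_1‖ = (-2, -4)/4.4721 = (-0.4472, -0.8944).
r_{12} = q_1·a_2 = 0.4472.
u_2 = a_2 − 0.4472·q_1 = (-2.8000, 1.4000).
r_{22} = ‖u_2‖ = 3.1305.

r_{22} = 3.1305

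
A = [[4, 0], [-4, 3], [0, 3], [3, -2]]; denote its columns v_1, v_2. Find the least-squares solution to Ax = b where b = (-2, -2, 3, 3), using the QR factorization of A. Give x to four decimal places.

v_1 = (4, -4, 0, 3); ‖v_1‖ = 6.4031, so q_1 = (0.6247, -0.6247, 0.0000, 0.4685).
q_1·v_2 = 0.6247·0 + (-0.6247)·3 + 0.0000·3 + 0.4685·(-2) = -2.8111.
u_2 = v_2 + 2.8111·q_1 = (1.7561, 1.2439, 3.0000, -0.6829).
‖u_2‖ = 3.7547, so q_2 = (0.4677, 0.3313, 0.7990, -0.1819).
Qᵀb = (1.4056, 0.2533).
Back-substitute: x_2 = 0.2533/3.7547 = 0.0675.
x_1 = (1.4056 + 2.8111·0.0675)/6.4031 = 0.2491.

x = (0.2491, 0.0675)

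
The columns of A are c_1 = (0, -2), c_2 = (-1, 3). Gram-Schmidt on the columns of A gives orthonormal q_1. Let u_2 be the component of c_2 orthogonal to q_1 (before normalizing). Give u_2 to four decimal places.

u_2 = (-1.0000, 0.0000)

c_1 = (0, -2); ‖c_1‖ = 2.0000, so q_1 = (0.0000, -1.0000).
q_1·c_2 = 0.0000·(-1) + (-1.0000)·3 = -3.0000.
u_2 = c_2 + 3.0000·q_1 = (-1.0000, 0.0000).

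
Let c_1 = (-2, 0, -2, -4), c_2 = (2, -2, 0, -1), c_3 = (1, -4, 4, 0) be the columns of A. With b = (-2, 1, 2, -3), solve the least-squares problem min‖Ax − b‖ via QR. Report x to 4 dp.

q_1 = c_1/‖c_1‖ = (-2, 0, -2, -4)/4.8990 = (-0.4082, 0.0000, -0.4082, -0.8165).
r_{12} = q_1·c_2 = 0.0000.
u_2 = c_2 + 0.0000·q_1 = (2.0000, -2.0000, 0.0000, -1.0000).
‖u_2‖ = 3.0000, so q_2 = (0.6667, -0.6667, 0.0000, -0.3333).
r_{13} = q_1·c_3 = -2.0412; r_{23} = q_2·c_3 = 3.3333.
u_3 = c_3 + 2.0412·q_1 − 3.3333·q_2 = (-2.0556, -1.7778, 3.1667, -0.5556).
‖u_3‖ = 4.2098, so q_3 = (-0.4883, -0.4223, 0.7522, -0.1320).
Qᵀb = (2.4495, -1.0000, 2.4546).
Back-substitute: x_3 = 2.4546/4.2098 = 0.5831.
x_2 = (-1.0000 − 3.3333·0.5831)/3.0000 = -0.9812.
x_1 = (2.4495 + 0.0000·(-0.9812) + 2.0412·0.5831)/4.8990 = 0.7429.

x = (0.7429, -0.9812, 0.5831)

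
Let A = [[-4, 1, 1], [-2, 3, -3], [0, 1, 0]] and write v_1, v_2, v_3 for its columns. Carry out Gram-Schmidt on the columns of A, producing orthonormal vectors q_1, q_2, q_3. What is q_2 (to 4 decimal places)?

q_2 = (-0.4082, 0.8165, 0.4082)

q_1 = v_1/‖v_1‖ = (-4, -2, 0)/4.4721 = (-0.8944, -0.4472, 0.0000).
r_{12} = q_1·v_2 = -2.2361.
u_2 = v_2 + 2.2361·q_1 = (-1.0000, 2.0000, 1.0000).
‖u_2‖ = 2.4495, so q_2 = (-0.4082, 0.8165, 0.4082).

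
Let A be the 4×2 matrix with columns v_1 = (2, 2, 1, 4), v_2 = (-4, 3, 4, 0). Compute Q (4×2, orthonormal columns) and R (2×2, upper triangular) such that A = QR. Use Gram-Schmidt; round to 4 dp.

Q = [[0.4000, -0.6510], [0.4000, 0.4444], [0.2000, 0.6134], [0.8000, -0.0501]], R = [[5.0000, 0.4000], [0.0000, 6.3906]]

v_1 = (2, 2, 1, 4); ‖v_1‖ = 5.0000, so q_1 = (0.4000, 0.4000, 0.2000, 0.8000).
q_1·v_2 = 0.4000·(-4) + 0.4000·3 + 0.2000·4 + 0.8000·0 = 0.4000.
u_2 = v_2 − 0.4000·q_1 = (-4.1600, 2.8400, 3.9200, -0.3200).
‖u_2‖ = 6.3906, so q_2 = (-0.6510, 0.4444, 0.6134, -0.0501).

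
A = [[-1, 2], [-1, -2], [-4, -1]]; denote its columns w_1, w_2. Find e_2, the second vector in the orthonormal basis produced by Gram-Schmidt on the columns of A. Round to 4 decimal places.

w_1 = (-1, -1, -4); ‖w_1‖ = 4.2426, so e_1 = (-0.2357, -0.2357, -0.9428).
e_1·w_2 = (-0.2357)·2 + (-0.2357)·(-2) + (-0.9428)·(-1) = 0.9428.
u_2 = w_2 − 0.9428·e_1 = (2.2222, -1.7778, -0.1111).
‖u_2‖ = 2.8480, so e_2 = (0.7803, -0.6242, -0.0390).

e_2 = (0.7803, -0.6242, -0.0390)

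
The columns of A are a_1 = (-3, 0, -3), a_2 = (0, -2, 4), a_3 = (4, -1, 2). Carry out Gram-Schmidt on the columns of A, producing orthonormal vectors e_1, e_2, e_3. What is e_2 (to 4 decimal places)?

e_2 = (-0.5774, -0.5774, 0.5774)

e_1 = a_1/‖a_1‖ = (-3, 0, -3)/4.2426 = (-0.7071, 0.0000, -0.7071).
r_{12} = e_1·a_2 = -2.8284.
u_2 = a_2 + 2.8284·e_1 = (-2.0000, -2.0000, 2.0000).
‖u_2‖ = 3.4641, so e_2 = (-0.5774, -0.5774, 0.5774).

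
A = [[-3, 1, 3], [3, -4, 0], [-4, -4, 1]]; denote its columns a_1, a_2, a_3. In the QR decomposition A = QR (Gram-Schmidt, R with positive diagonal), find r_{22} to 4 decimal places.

r_{22} = 5.7420

e_1 = a_1/‖a_1‖ = (-3, 3, -4)/5.8310 = (-0.5145, 0.5145, -0.6860).
r_{12} = e_1·a_2 = 0.1715.
u_2 = a_2 − 0.1715·e_1 = (1.0882, -4.0882, -3.8824).
r_{22} = ‖u_2‖ = 5.7420.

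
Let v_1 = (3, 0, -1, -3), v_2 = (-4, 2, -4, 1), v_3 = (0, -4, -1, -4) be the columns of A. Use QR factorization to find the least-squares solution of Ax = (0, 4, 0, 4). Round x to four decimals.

v_1 = (3, 0, -1, -3); ‖v_1‖ = 4.3589, so q_1 = (0.6882, 0.0000, -0.2294, -0.6882).
q_1·v_2 = 0.6882·(-4) + 0.0000·2 + (-0.2294)·(-4) + (-0.6882)·1 = -2.5236.
u_2 = v_2 + 2.5236·q_1 = (-2.2632, 2.0000, -4.5789, -0.7368).
‖u_2‖ = 5.5346, so q_2 = (-0.4089, 0.3614, -0.8273, -0.1331).
q_1·v_3 = 0.6882·0 + 0.0000·(-4) + (-0.2294)·(-1) + (-0.6882)·(-4) = 2.9824; q_2·v_3 = (-0.4089)·0 + 0.3614·(-4) + (-0.8273)·(-1) + (-0.1331)·(-4) = -0.0856.
u_3 = v_3 − 2.9824·q_1 + 0.0856·q_2 = (-2.0876, -3.9691, -0.3866, -1.9588).
‖u_3‖ = 4.9090, so q_3 = (-0.4253, -0.8085, -0.0788, -0.3990).
Qᵀb = (-2.7530, 0.9129, -4.8302).
Back-substitute: x_3 = -4.8302/4.9090 = -0.9840.
x_2 = (0.9129 + 0.0856·(-0.9840))/5.5346 = 0.1497.
x_1 = (-2.7530 + 2.5236·0.1497 − 2.9824·(-0.9840))/4.3589 = 0.1283.

x = (0.1283, 0.1497, -0.9840)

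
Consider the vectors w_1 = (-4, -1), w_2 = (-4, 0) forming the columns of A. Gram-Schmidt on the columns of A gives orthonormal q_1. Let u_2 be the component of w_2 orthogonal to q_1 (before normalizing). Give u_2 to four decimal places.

w_1 = (-4, -1); ‖w_1‖ = 4.1231, so q_1 = (-0.9701, -0.2425).
q_1·w_2 = (-0.9701)·(-4) + (-0.2425)·0 = 3.8806.
u_2 = w_2 − 3.8806·q_1 = (-0.2353, 0.9412).

u_2 = (-0.2353, 0.9412)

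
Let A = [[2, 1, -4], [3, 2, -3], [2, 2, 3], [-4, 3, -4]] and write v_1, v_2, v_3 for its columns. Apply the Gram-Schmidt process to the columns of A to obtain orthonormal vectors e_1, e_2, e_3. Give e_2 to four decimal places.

v_1 = (2, 3, 2, -4); ‖v_1‖ = 5.7446, so e_1 = (0.3482, 0.5222, 0.3482, -0.6963).
e_1·v_2 = 0.3482·1 + 0.5222·2 + 0.3482·2 + (-0.6963)·3 = 0.0000.
u_2 = v_2 − 0.0000·e_1 = (1.0000, 2.0000, 2.0000, 3.0000).
‖u_2‖ = 4.2426, so e_2 = (0.2357, 0.4714, 0.4714, 0.7071).

e_2 = (0.2357, 0.4714, 0.4714, 0.7071)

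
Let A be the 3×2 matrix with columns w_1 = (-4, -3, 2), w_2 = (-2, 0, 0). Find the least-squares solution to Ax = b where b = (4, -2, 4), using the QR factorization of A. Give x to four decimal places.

x = (1.0769, -4.1538)

w_1 = (-4, -3, 2); ‖w_1‖ = 5.3852, so q_1 = (-0.7428, -0.5571, 0.3714).
q_1·w_2 = (-0.7428)·(-2) + (-0.5571)·0 + 0.3714·0 = 1.4856.
u_2 = w_2 − 1.4856·q_1 = (-0.8966, 0.8276, -0.5517).
‖u_2‖ = 1.3391, so q_2 = (-0.6695, 0.6180, -0.4120).
Qᵀb = (-0.3714, -5.5623).
Back-substitute: x_2 = -5.5623/1.3391 = -4.1538.
x_1 = (-0.3714 − 1.4856·(-4.1538))/5.3852 = 1.0769.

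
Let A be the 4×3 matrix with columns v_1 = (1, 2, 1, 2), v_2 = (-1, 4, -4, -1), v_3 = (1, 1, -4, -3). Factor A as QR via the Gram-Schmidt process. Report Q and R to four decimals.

v_1 = (1, 2, 1, 2); ‖v_1‖ = 3.1623, so q_1 = (0.3162, 0.6325, 0.3162, 0.6325).
q_1·v_2 = 0.3162·(-1) + 0.6325·4 + 0.3162·(-4) + 0.6325·(-1) = 0.3162.
u_2 = v_2 − 0.3162·q_1 = (-1.1000, 3.8000, -4.1000, -1.2000).
‖u_2‖ = 5.8224, so q_2 = (-0.1889, 0.6527, -0.7042, -0.2061).
q_1·v_3 = 0.3162·1 + 0.6325·1 + 0.3162·(-4) + 0.6325·(-3) = -2.2136; q_2·v_3 = (-0.1889)·1 + 0.6527·1 + (-0.7042)·(-4) + (-0.2061)·(-3) = 3.8988.
u_3 = v_3 + 2.2136·q_1 − 3.8988·q_2 = (2.4366, -0.1445, -0.5546, -0.7965).
‖u_3‖ = 2.6267, so q_3 = (0.9276, -0.0550, -0.2111, -0.3032).

Q = [[0.3162, -0.1889, 0.9276], [0.6325, 0.6527, -0.0550], [0.3162, -0.7042, -0.2111], [0.6325, -0.2061, -0.3032]], R = [[3.1623, 0.3162, -2.2136], [0.0000, 5.8224, 3.8988], [0.0000, 0.0000, 2.6267]]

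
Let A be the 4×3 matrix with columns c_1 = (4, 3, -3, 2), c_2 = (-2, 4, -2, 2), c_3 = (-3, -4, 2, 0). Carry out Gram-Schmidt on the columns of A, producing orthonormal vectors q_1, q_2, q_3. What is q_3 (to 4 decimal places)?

q_3 = (-0.1307, -0.5663, -0.2178, 0.7841)

c_1 = (4, 3, -3, 2); ‖c_1‖ = 6.1644, so q_1 = (0.6489, 0.4867, -0.4867, 0.3244).
q_1·c_2 = 0.6489·(-2) + 0.4867·4 + (-0.4867)·(-2) + 0.3244·2 = 2.2711.
u_2 = c_2 − 2.2711·q_1 = (-3.4737, 2.8947, -0.8947, 1.2632).
‖u_2‖ = 4.7793, so q_2 = (-0.7268, 0.6057, -0.1872, 0.2643).
q_1·c_3 = 0.6489·(-3) + 0.4867·(-4) + (-0.4867)·2 + 0.3244·0 = -4.8666; q_2·c_3 = (-0.7268)·(-3) + 0.6057·(-4) + (-0.1872)·2 + 0.2643·0 = -0.6167.
u_3 = c_3 + 4.8666·q_1 + 0.6167·q_2 = (-0.2903, -1.2581, -0.4839, 1.7419).
‖u_3‖ = 2.2216, so q_3 = (-0.1307, -0.5663, -0.2178, 0.7841).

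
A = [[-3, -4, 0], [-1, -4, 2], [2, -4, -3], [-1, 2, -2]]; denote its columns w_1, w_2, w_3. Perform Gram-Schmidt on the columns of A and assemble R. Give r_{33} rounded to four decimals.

q_1 = w_1/‖w_1‖ = (-3, -1, 2, -1)/3.8730 = (-0.7746, -0.2582, 0.5164, -0.2582).
r_{12} = q_1·w_2 = 1.5492.
u_2 = w_2 − 1.5492·q_1 = (-2.8000, -3.6000, -4.8000, 2.4000).
‖u_2‖ = 7.0427, so q_2 = (-0.3976, -0.5112, -0.6816, 0.3408).
r_{13} = q_1·w_3 = -1.5492; r_{23} = q_2·w_3 = 0.3408.
u_3 = w_3 + 1.5492·q_1 − 0.3408·q_2 = (-1.0645, 1.7742, -1.9677, -2.5161).
r_{33} = ‖u_3‖ = 3.8058.

r_{33} = 3.8058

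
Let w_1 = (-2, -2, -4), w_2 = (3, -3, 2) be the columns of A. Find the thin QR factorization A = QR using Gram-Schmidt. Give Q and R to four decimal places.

Q = [[-0.4082, 0.5307], [-0.4082, -0.8339], [-0.8165, 0.1516]], R = [[4.8990, -1.6330], [0.0000, 4.3970]]

q_1 = w_1/‖w_1‖ = (-2, -2, -4)/4.8990 = (-0.4082, -0.4082, -0.8165).
r_{12} = q_1·w_2 = -1.6330.
u_2 = w_2 + 1.6330·q_1 = (2.3333, -3.6667, 0.6667).
‖u_2‖ = 4.3970, so q_2 = (0.5307, -0.8339, 0.1516).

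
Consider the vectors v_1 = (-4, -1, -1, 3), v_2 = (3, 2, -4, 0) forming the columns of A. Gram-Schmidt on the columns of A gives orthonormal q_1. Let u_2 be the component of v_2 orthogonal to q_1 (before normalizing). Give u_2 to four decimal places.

u_2 = (1.5185, 1.6296, -4.3704, 1.1111)

v_1 = (-4, -1, -1, 3); ‖v_1‖ = 5.1962, so q_1 = (-0.7698, -0.1925, -0.1925, 0.5774).
q_1·v_2 = (-0.7698)·3 + (-0.1925)·2 + (-0.1925)·(-4) + 0.5774·0 = -1.9245.
u_2 = v_2 + 1.9245·q_1 = (1.5185, 1.6296, -4.3704, 1.1111).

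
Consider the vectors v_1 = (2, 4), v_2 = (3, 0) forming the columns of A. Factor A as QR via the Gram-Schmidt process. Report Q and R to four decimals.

Q = [[0.4472, 0.8944], [0.8944, -0.4472]], R = [[4.4721, 1.3416], [0.0000, 2.6833]]

v_1 = (2, 4); ‖v_1‖ = 4.4721, so q_1 = (0.4472, 0.8944).
q_1·v_2 = 0.4472·3 + 0.8944·0 = 1.3416.
u_2 = v_2 − 1.3416·q_1 = (2.4000, -1.2000).
‖u_2‖ = 2.6833, so q_2 = (0.8944, -0.4472).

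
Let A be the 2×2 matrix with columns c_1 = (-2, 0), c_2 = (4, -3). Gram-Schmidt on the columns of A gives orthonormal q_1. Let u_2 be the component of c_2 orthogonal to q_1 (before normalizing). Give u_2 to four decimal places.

u_2 = (0.0000, -3.0000)

q_1 = c_1/‖c_1‖ = (-2, 0)/2.0000 = (-1.0000, 0.0000).
r_{12} = q_1·c_2 = -4.0000.
u_2 = c_2 + 4.0000·q_1 = (0.0000, -3.0000).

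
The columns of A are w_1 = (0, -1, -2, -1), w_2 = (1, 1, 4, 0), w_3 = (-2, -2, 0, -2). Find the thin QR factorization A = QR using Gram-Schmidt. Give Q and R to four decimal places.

q_1 = w_1/‖w_1‖ = (0, -1, -2, -1)/2.4495 = (0.0000, -0.4082, -0.8165, -0.4082).
r_{12} = q_1·w_2 = -3.6742.
u_2 = w_2 + 3.6742·q_1 = (1.0000, -0.5000, 1.0000, -1.5000).
‖u_2‖ = 2.1213, so q_2 = (0.4714, -0.2357, 0.4714, -0.7071).
r_{13} = q_1·w_3 = 1.6330; r_{23} = q_2·w_3 = 0.9428.
u_3 = w_3 − 1.6330·q_1 − 0.9428·q_2 = (-2.4444, -1.1111, 0.8889, -0.6667).
‖u_3‖ = 2.9059, so q_3 = (-0.8412, -0.3824, 0.3059, -0.2294).

Q = [[0.0000, 0.4714, -0.8412], [-0.4082, -0.2357, -0.3824], [-0.8165, 0.4714, 0.3059], [-0.4082, -0.7071, -0.2294]], R = [[2.4495, -3.6742, 1.6330], [0.0000, 2.1213, 0.9428], [0.0000, 0.0000, 2.9059]]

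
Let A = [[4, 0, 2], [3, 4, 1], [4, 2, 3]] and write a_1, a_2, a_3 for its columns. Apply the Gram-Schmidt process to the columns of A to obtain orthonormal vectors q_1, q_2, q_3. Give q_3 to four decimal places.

q_3 = (-0.4880, -0.3904, 0.7807)

a_1 = (4, 3, 4); ‖a_1‖ = 6.4031, so q_1 = (0.6247, 0.4685, 0.6247).
q_1·a_2 = 0.6247·0 + 0.4685·4 + 0.6247·2 = 3.1235.
u_2 = a_2 − 3.1235·q_1 = (-1.9512, 2.5366, 0.0488).
‖u_2‖ = 3.2006, so q_2 = (-0.6096, 0.7925, 0.0152).
q_1·a_3 = 0.6247·2 + 0.4685·1 + 0.6247·3 = 3.5920; q_2·a_3 = (-0.6096)·2 + 0.7925·1 + 0.0152·3 = -0.3810.
u_3 = a_3 − 3.5920·q_1 + 0.3810·q_2 = (-0.4762, -0.3810, 0.7619).
‖u_3‖ = 0.9759, so q_3 = (-0.4880, -0.3904, 0.7807).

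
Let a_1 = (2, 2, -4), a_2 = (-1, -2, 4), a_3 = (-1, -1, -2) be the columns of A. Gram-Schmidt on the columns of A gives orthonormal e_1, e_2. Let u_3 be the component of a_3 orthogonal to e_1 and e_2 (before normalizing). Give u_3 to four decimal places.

a_1 = (2, 2, -4); ‖a_1‖ = 4.8990, so e_1 = (0.4082, 0.4082, -0.8165).
e_1·a_2 = 0.4082·(-1) + 0.4082·(-2) + (-0.8165)·4 = -4.4907.
u_2 = a_2 + 4.4907·e_1 = (0.8333, -0.1667, 0.3333).
‖u_2‖ = 0.9129, so e_2 = (0.9129, -0.1826, 0.3651).
e_1·a_3 = 0.4082·(-1) + 0.4082·(-1) + (-0.8165)·(-2) = 0.8165; e_2·a_3 = 0.9129·(-1) + (-0.1826)·(-1) + 0.3651·(-2) = -1.4606.
u_3 = a_3 − 0.8165·e_1 + 1.4606·e_2 = (0.0000, -1.6000, -0.8000).

u_3 = (0.0000, -1.6000, -0.8000)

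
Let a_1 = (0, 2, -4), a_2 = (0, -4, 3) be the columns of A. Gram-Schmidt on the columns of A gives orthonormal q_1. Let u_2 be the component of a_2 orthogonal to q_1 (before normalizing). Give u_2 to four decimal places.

u_2 = (0.0000, -2.0000, -1.0000)

a_1 = (0, 2, -4); ‖a_1‖ = 4.4721, so q_1 = (0.0000, 0.4472, -0.8944).
q_1·a_2 = 0.0000·0 + 0.4472·(-4) + (-0.8944)·3 = -4.4721.
u_2 = a_2 + 4.4721·q_1 = (0.0000, -2.0000, -1.0000).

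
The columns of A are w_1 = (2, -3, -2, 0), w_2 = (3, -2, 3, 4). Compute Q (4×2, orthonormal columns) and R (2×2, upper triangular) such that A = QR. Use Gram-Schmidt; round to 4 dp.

Q = [[0.4851, 0.3830], [-0.7276, -0.1571], [-0.4851, 0.6187], [0.0000, 0.6678]], R = [[4.1231, 1.4552], [0.0000, 5.9902]]

w_1 = (2, -3, -2, 0); ‖w_1‖ = 4.1231, so e_1 = (0.4851, -0.7276, -0.4851, 0.0000).
e_1·w_2 = 0.4851·3 + (-0.7276)·(-2) + (-0.4851)·3 + 0.0000·4 = 1.4552.
u_2 = w_2 − 1.4552·e_1 = (2.2941, -0.9412, 3.7059, 4.0000).
‖u_2‖ = 5.9902, so e_2 = (0.3830, -0.1571, 0.6187, 0.6678).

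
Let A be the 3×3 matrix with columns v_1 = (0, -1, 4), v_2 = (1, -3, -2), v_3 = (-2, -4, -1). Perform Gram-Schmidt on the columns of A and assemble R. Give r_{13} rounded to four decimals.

r_{13} = 0.0000

q_1 = v_1/‖v_1‖ = (0, -1, 4)/4.1231 = (0.0000, -0.2425, 0.9701).
r_{13} = q_1·v_3 = 0.0000.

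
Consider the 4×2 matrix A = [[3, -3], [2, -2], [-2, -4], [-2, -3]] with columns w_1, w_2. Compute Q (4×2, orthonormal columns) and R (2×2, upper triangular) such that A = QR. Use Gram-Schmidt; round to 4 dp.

Q = [[0.6547, -0.5102], [0.4364, -0.3401], [-0.4364, -0.6338], [-0.4364, -0.4715]], R = [[4.5826, 0.2182], [0.0000, 6.1606]]

w_1 = (3, 2, -2, -2); ‖w_1‖ = 4.5826, so e_1 = (0.6547, 0.4364, -0.4364, -0.4364).
e_1·w_2 = 0.6547·(-3) + 0.4364·(-2) + (-0.4364)·(-4) + (-0.4364)·(-3) = 0.2182.
u_2 = w_2 − 0.2182·e_1 = (-3.1429, -2.0952, -3.9048, -2.9048).
‖u_2‖ = 6.1606, so e_2 = (-0.5102, -0.3401, -0.6338, -0.4715).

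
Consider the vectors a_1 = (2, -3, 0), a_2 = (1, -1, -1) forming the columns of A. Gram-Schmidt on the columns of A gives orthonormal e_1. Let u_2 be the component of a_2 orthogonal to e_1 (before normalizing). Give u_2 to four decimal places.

u_2 = (0.2308, 0.1538, -1.0000)

e_1 = a_1/‖a_1‖ = (2, -3, 0)/3.6056 = (0.5547, -0.8321, 0.0000).
r_{12} = e_1·a_2 = 1.3868.
u_2 = a_2 − 1.3868·e_1 = (0.2308, 0.1538, -1.0000).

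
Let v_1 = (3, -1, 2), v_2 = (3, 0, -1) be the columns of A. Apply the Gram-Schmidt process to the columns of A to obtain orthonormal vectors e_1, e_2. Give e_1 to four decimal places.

v_1 = (3, -1, 2); ‖v_1‖ = 3.7417, so e_1 = (0.8018, -0.2673, 0.5345).

e_1 = (0.8018, -0.2673, 0.5345)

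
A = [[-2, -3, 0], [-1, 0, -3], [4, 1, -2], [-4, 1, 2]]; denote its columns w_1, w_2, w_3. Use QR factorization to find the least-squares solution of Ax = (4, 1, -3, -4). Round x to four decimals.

x = (0.0647, -1.7626, -0.2446)

w_1 = (-2, -1, 4, -4); ‖w_1‖ = 6.0828, so e_1 = (-0.3288, -0.1644, 0.6576, -0.6576).
e_1·w_2 = (-0.3288)·(-3) + (-0.1644)·0 + 0.6576·1 + (-0.6576)·1 = 0.9864.
u_2 = w_2 − 0.9864·e_1 = (-2.6757, 0.1622, 0.3514, 1.6486).
‖u_2‖ = 3.1665, so e_2 = (-0.8450, 0.0512, 0.1110, 0.5206).
e_1·w_3 = (-0.3288)·0 + (-0.1644)·(-3) + 0.6576·(-2) + (-0.6576)·2 = -2.1372; e_2·w_3 = (-0.8450)·0 + 0.0512·(-3) + 0.1110·(-2) + 0.5206·2 = 0.6657.
u_3 = w_3 + 2.1372·e_1 − 0.6657·e_2 = (-0.1402, -3.3854, -0.6685, 0.2480).
‖u_3‖ = 3.4625, so e_3 = (-0.0405, -0.9777, -0.1931, 0.0716).
Qᵀb = (-0.8220, -5.7442, -0.8470).
Back-substitute: x_3 = -0.8470/3.4625 = -0.2446.
x_2 = (-5.7442 − 0.6657·(-0.2446))/3.1665 = -1.7626.
x_1 = (-0.8220 − 0.9864·(-1.7626) + 2.1372·(-0.2446))/6.0828 = 0.0647.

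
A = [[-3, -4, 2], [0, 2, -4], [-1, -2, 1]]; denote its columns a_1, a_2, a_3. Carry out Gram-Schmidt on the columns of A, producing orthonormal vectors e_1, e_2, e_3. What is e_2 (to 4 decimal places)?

e_2 = (0.0953, 0.9535, -0.2860)

e_1 = a_1/‖a_1‖ = (-3, 0, -1)/3.1623 = (-0.9487, 0.0000, -0.3162).
r_{12} = e_1·a_2 = 4.4272.
u_2 = a_2 − 4.4272·e_1 = (0.2000, 2.0000, -0.6000).
‖u_2‖ = 2.0976, so e_2 = (0.0953, 0.9535, -0.2860).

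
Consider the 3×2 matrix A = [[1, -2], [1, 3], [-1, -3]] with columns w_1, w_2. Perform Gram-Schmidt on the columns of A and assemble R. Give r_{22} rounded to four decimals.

w_1 = (1, 1, -1); ‖w_1‖ = 1.7321, so q_1 = (0.5774, 0.5774, -0.5774).
q_1·w_2 = 0.5774·(-2) + 0.5774·3 + (-0.5774)·(-3) = 2.3094.
u_2 = w_2 − 2.3094·q_1 = (-3.3333, 1.6667, -1.6667).
r_{22} = ‖u_2‖ = 4.0825.

r_{22} = 4.0825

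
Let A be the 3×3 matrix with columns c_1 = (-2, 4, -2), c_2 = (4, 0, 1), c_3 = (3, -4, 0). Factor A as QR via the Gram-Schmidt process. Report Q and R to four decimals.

Q = [[-0.4082, 0.8840, 0.2279], [0.8165, 0.4652, -0.3419], [-0.4082, 0.0465, -0.9117]], R = [[4.8990, -2.0412, -4.4907], [0.0000, 3.5824, 0.7909], [0.0000, 0.0000, 2.0513]]

e_1 = c_1/‖c_1‖ = (-2, 4, -2)/4.8990 = (-0.4082, 0.8165, -0.4082).
r_{12} = e_1·c_2 = -2.0412.
u_2 = c_2 + 2.0412·e_1 = (3.1667, 1.6667, 0.1667).
‖u_2‖ = 3.5824, so e_2 = (0.8840, 0.4652, 0.0465).
r_{13} = e_1·c_3 = -4.4907; r_{23} = e_2·c_3 = 0.7909.
u_3 = c_3 + 4.4907·e_1 − 0.7909·e_2 = (0.4675, -0.7013, -1.8701).
‖u_3‖ = 2.0513, so e_3 = (0.2279, -0.3419, -0.9117).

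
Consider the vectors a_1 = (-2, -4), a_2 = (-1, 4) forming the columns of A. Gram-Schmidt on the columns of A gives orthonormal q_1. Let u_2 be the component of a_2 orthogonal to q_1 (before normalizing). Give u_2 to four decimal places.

u_2 = (-2.4000, 1.2000)

q_1 = a_1/‖a_1‖ = (-2, -4)/4.4721 = (-0.4472, -0.8944).
r_{12} = q_1·a_2 = -3.1305.
u_2 = a_2 + 3.1305·q_1 = (-2.4000, 1.2000).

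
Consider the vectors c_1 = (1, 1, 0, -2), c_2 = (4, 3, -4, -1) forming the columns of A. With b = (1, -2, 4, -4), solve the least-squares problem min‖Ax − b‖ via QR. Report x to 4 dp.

x = (2.4561, -0.8596)

q_1 = c_1/‖c_1‖ = (1, 1, 0, -2)/2.4495 = (0.4082, 0.4082, 0.0000, -0.8165).
r_{12} = q_1·c_2 = 3.6742.
u_2 = c_2 − 3.6742·q_1 = (2.5000, 1.5000, -4.0000, 2.0000).
‖u_2‖ = 5.3385, so q_2 = (0.4683, 0.2810, -0.7493, 0.3746).
Qᵀb = (2.8577, -4.5893).
Back-substitute: x_2 = -4.5893/5.3385 = -0.8596.
x_1 = (2.8577 − 3.6742·(-0.8596))/2.4495 = 2.4561.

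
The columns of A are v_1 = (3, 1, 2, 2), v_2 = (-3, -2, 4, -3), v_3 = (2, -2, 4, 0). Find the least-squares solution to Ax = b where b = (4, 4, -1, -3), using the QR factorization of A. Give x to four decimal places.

x = (0.9379, 0.0784, -0.6814)

q_1 = v_1/‖v_1‖ = (3, 1, 2, 2)/4.2426 = (0.7071, 0.2357, 0.4714, 0.4714).
r_{12} = q_1·v_2 = -2.1213.
u_2 = v_2 + 2.1213·q_1 = (-1.5000, -1.5000, 5.0000, -2.0000).
‖u_2‖ = 5.7879, so q_2 = (-0.2592, -0.2592, 0.8639, -0.3455).
r_{13} = q_1·v_3 = 2.8284; r_{23} = q_2·v_3 = 3.4555.
u_3 = v_3 − 2.8284·q_1 − 3.4555·q_2 = (0.8955, -1.7711, -0.3184, -0.1393).
‖u_3‖ = 2.0149, so q_3 = (0.4445, -0.8790, -0.1580, -0.0691).
Qᵀb = (1.8856, -1.9005, -1.3729).
Back-substitute: x_3 = -1.3729/2.0149 = -0.6814.
x_2 = (-1.9005 − 3.4555·(-0.6814))/5.7879 = 0.0784.
x_1 = (1.8856 + 2.1213·0.0784 − 2.8284·(-0.6814))/4.2426 = 0.9379.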